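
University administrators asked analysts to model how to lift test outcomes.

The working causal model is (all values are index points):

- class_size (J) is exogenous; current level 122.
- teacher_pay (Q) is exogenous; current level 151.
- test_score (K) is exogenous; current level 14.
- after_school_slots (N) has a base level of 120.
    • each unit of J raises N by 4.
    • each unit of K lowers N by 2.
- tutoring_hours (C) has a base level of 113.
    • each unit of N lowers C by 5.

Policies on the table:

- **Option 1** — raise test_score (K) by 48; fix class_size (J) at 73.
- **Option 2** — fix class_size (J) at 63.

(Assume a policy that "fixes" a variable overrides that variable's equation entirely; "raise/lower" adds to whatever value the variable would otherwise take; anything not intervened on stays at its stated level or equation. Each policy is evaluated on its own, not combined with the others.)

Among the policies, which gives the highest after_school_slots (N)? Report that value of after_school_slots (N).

Option 1 (K + 48, J := 73):
  J = 73
  K = 14 + 48 = 62
  N = 120 + 4·73 − 2·62 = 288
Option 2 (J := 63):
  J = 63
  K = 14
  N = 120 + 4·63 − 2·14 = 344
Comparing — Option 1: N=288, Option 2: N=344. Highest is 344 (Option 2).

344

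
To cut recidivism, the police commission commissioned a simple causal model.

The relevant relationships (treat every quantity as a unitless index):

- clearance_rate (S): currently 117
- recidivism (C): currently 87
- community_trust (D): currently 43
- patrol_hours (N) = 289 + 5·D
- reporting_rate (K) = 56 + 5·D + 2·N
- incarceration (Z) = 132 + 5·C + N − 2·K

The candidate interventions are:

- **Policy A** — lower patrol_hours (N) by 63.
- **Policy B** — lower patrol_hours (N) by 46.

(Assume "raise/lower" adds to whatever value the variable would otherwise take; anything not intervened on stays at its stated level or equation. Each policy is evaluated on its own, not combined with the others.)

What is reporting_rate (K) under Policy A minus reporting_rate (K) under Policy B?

-34

Policy A (N − 63):
  D = 43
  N = 289 + 5·43 (−63 from intervention) = 441
  K = 56 + 5·43 + 2·441 = 1153
Policy B (N − 46):
  D = 43
  N = 289 + 5·43 (−46 from intervention) = 458
  K = 56 + 5·43 + 2·458 = 1187
K: 1153 − 1187 = -34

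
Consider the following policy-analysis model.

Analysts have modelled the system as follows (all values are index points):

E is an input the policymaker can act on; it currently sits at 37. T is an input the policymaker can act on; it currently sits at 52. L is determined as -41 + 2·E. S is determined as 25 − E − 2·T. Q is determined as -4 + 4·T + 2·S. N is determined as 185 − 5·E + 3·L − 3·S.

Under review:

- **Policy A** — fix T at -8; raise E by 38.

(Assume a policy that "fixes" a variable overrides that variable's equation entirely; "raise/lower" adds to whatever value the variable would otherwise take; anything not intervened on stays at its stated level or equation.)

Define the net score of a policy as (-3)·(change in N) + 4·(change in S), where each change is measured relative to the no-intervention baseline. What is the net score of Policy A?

952

Baseline:
  E = 37
  T = 52
  L = -41 + 2·37 = 33
  S = 25 − 37 − 2·52 = -116
  N = 185 − 5·37 + 3·33 − 3·(-116) = 447
Policy A (T := -8, E + 38):
  E = 37 + 38 = 75
  T = -8
  L = -41 + 2·75 = 109
  S = 25 − 75 − 2·(-8) = -34
  N = 185 − 5·75 + 3·109 − 3·(-34) = 239
ΔN = 239 − 447 = -208; ΔS = -34 − (-116) = 82
Score = (-3)·(-208) + 4·82 = 952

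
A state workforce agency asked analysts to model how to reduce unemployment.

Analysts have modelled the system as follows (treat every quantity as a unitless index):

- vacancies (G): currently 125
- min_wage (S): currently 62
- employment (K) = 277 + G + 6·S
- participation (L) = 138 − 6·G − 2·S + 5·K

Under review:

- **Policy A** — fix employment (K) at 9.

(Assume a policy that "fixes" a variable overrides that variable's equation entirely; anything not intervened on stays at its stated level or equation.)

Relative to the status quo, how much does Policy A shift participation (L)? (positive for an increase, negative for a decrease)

-3825

Baseline:
  G = 125
  S = 62
  K = 277 + 125 + 6·62 = 774
  L = 138 − 6·125 − 2·62 + 5·774 = 3134
Policy A (K := 9):
  G = 125
  S = 62
  K = 9
  L = 138 − 6·125 − 2·62 + 5·9 = -691
Change in L: -691 − 3134 = -3825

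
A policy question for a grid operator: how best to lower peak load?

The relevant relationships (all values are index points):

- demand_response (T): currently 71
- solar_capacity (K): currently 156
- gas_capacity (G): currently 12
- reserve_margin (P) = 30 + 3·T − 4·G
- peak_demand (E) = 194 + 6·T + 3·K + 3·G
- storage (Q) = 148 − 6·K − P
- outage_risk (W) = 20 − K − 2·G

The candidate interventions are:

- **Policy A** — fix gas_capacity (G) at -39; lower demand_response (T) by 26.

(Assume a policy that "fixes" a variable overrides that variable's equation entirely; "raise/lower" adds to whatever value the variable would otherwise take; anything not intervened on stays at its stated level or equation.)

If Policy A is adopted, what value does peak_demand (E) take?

815

Policy A (G := -39, T − 26):
  T = 71 − 26 = 45
  K = 156
  G = -39
  E = 194 + 6·45 + 3·156 + 3·(-39) = 815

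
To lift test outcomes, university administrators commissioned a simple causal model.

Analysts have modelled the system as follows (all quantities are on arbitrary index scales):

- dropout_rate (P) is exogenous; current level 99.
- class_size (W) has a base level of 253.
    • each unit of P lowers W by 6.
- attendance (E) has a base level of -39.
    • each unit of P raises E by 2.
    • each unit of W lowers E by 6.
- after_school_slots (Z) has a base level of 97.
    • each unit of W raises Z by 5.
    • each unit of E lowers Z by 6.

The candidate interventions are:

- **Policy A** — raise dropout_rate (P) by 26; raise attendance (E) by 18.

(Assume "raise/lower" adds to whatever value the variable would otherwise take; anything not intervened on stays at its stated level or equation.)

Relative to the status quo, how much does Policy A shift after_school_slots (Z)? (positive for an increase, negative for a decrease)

-6816

Baseline:
  P = 99
  W = 253 − 6·99 = -341
  E = -39 + 2·99 − 6·(-341) = 2205
  Z = 97 + 5·(-341) − 6·2205 = -14838
Policy A (P + 26, E + 18):
  P = 99 + 26 = 125
  W = 253 − 6·125 = -497
  E = -39 + 2·125 − 6·(-497) (+18 from intervention) = 3211
  Z = 97 + 5·(-497) − 6·3211 = -21654
Change in Z: -21654 − (-14838) = -6816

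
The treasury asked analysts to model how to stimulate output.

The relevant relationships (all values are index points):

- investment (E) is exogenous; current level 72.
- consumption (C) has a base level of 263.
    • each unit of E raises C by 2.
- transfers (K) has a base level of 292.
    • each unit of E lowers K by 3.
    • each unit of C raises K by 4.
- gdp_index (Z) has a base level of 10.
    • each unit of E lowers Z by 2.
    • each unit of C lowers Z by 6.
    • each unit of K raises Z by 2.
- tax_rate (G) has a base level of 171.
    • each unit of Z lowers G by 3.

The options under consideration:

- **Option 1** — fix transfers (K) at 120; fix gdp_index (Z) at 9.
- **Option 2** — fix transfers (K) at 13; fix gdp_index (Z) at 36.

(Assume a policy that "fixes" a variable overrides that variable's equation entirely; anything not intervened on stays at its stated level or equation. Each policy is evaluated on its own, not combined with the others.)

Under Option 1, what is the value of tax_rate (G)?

144

Option 1 (K := 120, Z := 9):
  E = 72
  C = 263 + 2·72 = 407
  K = 120
  Z = 9
  G = 171 − 3·9 = 144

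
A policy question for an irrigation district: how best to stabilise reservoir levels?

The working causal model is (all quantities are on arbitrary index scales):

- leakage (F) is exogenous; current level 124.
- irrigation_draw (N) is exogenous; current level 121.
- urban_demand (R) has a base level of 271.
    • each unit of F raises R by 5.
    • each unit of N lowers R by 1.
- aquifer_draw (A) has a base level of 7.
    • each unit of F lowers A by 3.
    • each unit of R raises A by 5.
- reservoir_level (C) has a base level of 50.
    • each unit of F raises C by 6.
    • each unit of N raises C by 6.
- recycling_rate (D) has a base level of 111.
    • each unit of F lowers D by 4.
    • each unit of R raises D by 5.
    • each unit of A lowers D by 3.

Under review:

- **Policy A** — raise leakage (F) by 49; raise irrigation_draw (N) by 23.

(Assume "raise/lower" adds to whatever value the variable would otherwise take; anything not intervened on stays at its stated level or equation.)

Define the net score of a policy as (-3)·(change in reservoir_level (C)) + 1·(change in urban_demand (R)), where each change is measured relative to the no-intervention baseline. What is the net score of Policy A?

Baseline:
  F = 124
  N = 121
  R = 271 + 5·124 − 121 = 770
  C = 50 + 6·124 + 6·121 = 1520
Policy A (F + 49, N + 23):
  F = 124 + 49 = 173
  N = 121 + 23 = 144
  R = 271 + 5·173 − 144 = 992
  C = 50 + 6·173 + 6·144 = 1952
ΔC = 1952 − 1520 = 432; ΔR = 992 − 770 = 222
Score = (-3)·432 + 1·222 = -1074

-1074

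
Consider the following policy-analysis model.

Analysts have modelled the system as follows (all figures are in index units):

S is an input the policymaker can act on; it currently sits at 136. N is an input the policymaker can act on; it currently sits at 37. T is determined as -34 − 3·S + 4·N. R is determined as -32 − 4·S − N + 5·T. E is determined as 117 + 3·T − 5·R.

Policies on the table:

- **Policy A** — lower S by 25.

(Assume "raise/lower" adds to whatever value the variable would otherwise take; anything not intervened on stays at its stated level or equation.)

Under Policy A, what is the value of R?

Policy A (S − 25):
  S = 136 − 25 = 111
  N = 37
  T = -34 − 3·111 + 4·37 = -219
  R = -32 − 4·111 − 37 + 5·(-219) = -1608

-1608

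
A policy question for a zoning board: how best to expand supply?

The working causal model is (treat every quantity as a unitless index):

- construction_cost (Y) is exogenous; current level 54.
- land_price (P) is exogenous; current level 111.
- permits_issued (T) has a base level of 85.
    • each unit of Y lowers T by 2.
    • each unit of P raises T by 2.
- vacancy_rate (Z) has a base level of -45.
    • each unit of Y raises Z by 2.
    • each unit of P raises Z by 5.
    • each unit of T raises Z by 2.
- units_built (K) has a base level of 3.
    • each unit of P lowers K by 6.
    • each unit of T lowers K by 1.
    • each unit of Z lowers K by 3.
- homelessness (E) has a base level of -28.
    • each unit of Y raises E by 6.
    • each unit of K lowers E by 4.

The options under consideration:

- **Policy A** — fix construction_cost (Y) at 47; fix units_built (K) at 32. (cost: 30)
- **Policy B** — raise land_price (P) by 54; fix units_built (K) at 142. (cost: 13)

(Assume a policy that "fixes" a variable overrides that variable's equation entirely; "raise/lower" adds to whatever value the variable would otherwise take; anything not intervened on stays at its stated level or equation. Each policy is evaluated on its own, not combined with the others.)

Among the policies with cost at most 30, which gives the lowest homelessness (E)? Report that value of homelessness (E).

-272

Policy A (Y := 47, K := 32):
  Y = 47
  P = 111
  T = 85 − 2·47 + 2·111 = 213
  Z = -45 + 2·47 + 5·111 + 2·213 = 1030
  K = 32
  E = -28 + 6·47 − 4·32 = 126
Policy B (P + 54, K := 142):
  Y = 54
  P = 111 + 54 = 165
  T = 85 − 2·54 + 2·165 = 307
  Z = -45 + 2·54 + 5·165 + 2·307 = 1502
  K = 142
  E = -28 + 6·54 − 4·142 = -272
Comparing — Policy A: E=126, Policy B: E=-272. Lowest is -272 (Policy B).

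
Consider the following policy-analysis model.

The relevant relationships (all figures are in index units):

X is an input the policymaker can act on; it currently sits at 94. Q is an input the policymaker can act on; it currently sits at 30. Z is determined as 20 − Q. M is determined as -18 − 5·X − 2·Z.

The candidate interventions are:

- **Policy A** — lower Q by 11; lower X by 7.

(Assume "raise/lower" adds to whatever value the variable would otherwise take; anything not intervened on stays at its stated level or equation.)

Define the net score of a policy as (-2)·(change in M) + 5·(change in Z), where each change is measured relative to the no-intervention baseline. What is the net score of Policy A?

Baseline:
  X = 94
  Q = 30
  Z = 20 − 30 = -10
  M = -18 − 5·94 − 2·(-10) = -468
Policy A (Q − 11, X − 7):
  X = 94 − 7 = 87
  Q = 30 − 11 = 19
  Z = 20 − 19 = 1
  M = -18 − 5·87 − 2·1 = -455
ΔM = -455 − (-468) = 13; ΔZ = 1 − (-10) = 11
Score = (-2)·13 + 5·11 = 29

29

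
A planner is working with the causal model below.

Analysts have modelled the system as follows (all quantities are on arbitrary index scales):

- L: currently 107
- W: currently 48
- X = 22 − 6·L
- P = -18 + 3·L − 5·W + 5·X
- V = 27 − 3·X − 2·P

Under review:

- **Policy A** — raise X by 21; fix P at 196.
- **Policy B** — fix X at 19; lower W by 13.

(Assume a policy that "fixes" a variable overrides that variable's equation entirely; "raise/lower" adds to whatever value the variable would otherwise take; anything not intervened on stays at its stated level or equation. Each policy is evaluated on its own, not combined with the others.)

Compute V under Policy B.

-476

Policy B (X := 19, W − 13):
  L = 107
  W = 48 − 13 = 35
  X = 19
  P = -18 + 3·107 − 5·35 + 5·19 = 223
  V = 27 − 3·19 − 2·223 = -476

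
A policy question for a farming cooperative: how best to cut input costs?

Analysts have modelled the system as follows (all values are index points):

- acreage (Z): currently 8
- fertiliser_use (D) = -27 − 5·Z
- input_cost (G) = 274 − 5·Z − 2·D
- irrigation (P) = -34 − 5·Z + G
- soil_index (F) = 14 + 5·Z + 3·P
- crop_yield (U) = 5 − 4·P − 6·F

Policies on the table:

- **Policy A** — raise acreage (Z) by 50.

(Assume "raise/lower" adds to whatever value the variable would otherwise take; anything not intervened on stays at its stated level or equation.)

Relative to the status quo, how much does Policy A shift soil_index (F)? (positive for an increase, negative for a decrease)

250

Baseline:
  Z = 8
  D = -27 − 5·8 = -67
  G = 274 − 5·8 − 2·(-67) = 368
  P = -34 − 5·8 + 368 = 294
  F = 14 + 5·8 + 3·294 = 936
Policy A (Z + 50):
  Z = 8 + 50 = 58
  D = -27 − 5·58 = -317
  G = 274 − 5·58 − 2·(-317) = 618
  P = -34 − 5·58 + 618 = 294
  F = 14 + 5·58 + 3·294 = 1186
Change in F: 1186 − 936 = 250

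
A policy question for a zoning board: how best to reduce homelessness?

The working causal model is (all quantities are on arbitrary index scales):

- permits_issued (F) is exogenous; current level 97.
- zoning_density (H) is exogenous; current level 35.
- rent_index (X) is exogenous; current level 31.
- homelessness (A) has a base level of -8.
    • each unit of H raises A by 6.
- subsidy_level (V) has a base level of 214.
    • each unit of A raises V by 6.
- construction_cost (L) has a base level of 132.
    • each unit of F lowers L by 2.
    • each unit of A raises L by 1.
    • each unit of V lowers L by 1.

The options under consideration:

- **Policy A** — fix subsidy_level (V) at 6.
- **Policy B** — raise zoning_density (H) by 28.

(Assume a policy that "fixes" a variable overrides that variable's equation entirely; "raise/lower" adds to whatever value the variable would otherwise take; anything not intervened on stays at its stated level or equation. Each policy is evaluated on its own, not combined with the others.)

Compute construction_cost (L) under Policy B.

Policy B (H + 28):
  F = 97
  H = 35 + 28 = 63
  A = -8 + 6·63 = 370
  V = 214 + 6·370 = 2434
  L = 132 − 2·97 + 370 − 2434 = -2126

-2126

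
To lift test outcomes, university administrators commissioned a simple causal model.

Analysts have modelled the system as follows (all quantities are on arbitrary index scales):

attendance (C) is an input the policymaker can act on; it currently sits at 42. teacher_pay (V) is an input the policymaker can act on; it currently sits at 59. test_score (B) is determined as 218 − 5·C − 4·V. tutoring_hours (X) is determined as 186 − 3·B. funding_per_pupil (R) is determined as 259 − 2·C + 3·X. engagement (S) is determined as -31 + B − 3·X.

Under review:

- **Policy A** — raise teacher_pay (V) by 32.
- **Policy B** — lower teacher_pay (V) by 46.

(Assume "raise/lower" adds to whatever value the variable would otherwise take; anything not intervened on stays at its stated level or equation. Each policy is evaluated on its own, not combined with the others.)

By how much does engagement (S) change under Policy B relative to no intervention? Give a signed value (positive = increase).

Baseline:
  C = 42
  V = 59
  B = 218 − 5·42 − 4·59 = -228
  X = 186 − 3·(-228) = 870
  S = -31 + (-228) − 3·870 = -2869
Policy B (V − 46):
  C = 42
  V = 59 − 46 = 13
  B = 218 − 5·42 − 4·13 = -44
  X = 186 − 3·(-44) = 318
  S = -31 + (-44) − 3·318 = -1029
Change in S: -1029 − (-2869) = 1840

1840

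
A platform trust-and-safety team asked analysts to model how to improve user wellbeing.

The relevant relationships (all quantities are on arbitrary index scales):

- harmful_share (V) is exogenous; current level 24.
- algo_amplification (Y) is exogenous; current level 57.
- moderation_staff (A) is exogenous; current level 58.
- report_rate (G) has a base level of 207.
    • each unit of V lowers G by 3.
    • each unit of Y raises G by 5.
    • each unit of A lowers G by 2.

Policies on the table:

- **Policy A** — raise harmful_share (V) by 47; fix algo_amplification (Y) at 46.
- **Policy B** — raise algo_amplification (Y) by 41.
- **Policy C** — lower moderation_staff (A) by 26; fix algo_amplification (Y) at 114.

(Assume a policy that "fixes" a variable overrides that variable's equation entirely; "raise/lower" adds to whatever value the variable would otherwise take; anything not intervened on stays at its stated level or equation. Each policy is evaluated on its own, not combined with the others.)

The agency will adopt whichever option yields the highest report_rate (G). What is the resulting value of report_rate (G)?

Policy A (V + 47, Y := 46):
  V = 24 + 47 = 71
  Y = 46
  A = 58
  G = 207 − 3·71 + 5·46 − 2·58 = 108
Policy B (Y + 41):
  V = 24
  Y = 57 + 41 = 98
  A = 58
  G = 207 − 3·24 + 5·98 − 2·58 = 509
Policy C (A − 26, Y := 114):
  V = 24
  Y = 114
  A = 58 − 26 = 32
  G = 207 − 3·24 + 5·114 − 2·32 = 641
Comparing — Policy A: G=108, Policy B: G=509, Policy C: G=641. Highest is 641 (Policy C).

641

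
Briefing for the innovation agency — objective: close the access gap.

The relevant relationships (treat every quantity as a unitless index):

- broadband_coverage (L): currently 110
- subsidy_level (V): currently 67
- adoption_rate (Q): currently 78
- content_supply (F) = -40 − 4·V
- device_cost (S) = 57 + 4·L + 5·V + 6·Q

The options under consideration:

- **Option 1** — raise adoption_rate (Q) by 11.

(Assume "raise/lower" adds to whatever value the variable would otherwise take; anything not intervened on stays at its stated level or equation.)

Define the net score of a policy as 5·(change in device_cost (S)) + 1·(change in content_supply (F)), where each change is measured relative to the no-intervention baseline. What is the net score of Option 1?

Baseline:
  L = 110
  V = 67
  Q = 78
  F = -40 − 4·67 = -308
  S = 57 + 4·110 + 5·67 + 6·78 = 1300
Option 1 (Q + 11):
  L = 110
  V = 67
  Q = 78 + 11 = 89
  F = -40 − 4·67 = -308
  S = 57 + 4·110 + 5·67 + 6·89 = 1366
ΔS = 1366 − 1300 = 66; ΔF = -308 − (-308) = 0
Score = 5·66 + 1·0 = 330

330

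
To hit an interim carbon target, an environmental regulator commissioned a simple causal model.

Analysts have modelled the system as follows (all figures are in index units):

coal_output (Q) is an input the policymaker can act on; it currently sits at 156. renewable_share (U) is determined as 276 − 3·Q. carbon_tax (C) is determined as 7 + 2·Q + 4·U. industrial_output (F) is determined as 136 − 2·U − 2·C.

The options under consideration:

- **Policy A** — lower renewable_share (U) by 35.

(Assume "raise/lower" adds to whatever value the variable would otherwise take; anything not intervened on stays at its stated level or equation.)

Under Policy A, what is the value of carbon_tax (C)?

-589

Policy A (U − 35):
  Q = 156
  U = 276 − 3·156 (−35 from intervention) = -227
  C = 7 + 2·156 + 4·(-227) = -589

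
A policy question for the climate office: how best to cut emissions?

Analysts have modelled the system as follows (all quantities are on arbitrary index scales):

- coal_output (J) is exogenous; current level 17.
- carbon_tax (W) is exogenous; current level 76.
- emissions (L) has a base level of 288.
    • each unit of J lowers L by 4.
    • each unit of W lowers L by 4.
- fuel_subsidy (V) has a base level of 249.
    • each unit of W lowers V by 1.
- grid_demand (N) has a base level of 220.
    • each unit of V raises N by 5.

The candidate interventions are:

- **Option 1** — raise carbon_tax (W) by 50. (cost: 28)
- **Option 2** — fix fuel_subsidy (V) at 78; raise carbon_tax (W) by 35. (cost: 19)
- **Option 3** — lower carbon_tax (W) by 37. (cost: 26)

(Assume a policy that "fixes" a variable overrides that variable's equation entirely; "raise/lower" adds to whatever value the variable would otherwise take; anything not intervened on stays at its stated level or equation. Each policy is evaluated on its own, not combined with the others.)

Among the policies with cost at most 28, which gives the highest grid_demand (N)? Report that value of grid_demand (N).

Option 1 (W + 50):
  W = 76 + 50 = 126
  V = 249 − 126 = 123
  N = 220 + 5·123 = 835
Option 2 (V := 78, W + 35):
  W = 76 + 35 = 111
  V = 78
  N = 220 + 5·78 = 610
Option 3 (W − 37):
  W = 76 − 37 = 39
  V = 249 − 39 = 210
  N = 220 + 5·210 = 1270
Comparing — Option 1: N=835, Option 2: N=610, Option 3: N=1270. Highest is 1270 (Option 3).

1270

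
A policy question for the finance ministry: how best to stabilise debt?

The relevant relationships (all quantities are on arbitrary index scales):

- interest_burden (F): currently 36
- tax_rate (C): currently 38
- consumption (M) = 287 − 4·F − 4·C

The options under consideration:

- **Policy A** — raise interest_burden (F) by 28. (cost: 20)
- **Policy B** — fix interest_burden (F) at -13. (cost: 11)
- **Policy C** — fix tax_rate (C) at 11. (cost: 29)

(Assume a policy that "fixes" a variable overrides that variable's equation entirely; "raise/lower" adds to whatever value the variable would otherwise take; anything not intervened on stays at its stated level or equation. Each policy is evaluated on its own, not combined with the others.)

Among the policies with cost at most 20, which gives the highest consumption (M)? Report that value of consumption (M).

Policy A (F + 28):
  F = 36 + 28 = 64
  C = 38
  M = 287 − 4·64 − 4·38 = -121
Policy B (F := -13):
  F = -13
  C = 38
  M = 287 − 4·(-13) − 4·38 = 187
Comparing — Policy A: M=-121, Policy B: M=187. Highest is 187 (Policy B).

187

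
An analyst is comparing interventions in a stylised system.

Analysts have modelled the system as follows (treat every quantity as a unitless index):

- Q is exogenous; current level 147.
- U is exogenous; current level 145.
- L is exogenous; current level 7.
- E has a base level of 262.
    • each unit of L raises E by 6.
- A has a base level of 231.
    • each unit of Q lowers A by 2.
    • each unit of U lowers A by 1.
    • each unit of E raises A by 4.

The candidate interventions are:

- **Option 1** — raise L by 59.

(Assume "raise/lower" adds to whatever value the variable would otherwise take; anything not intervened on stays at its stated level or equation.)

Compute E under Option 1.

Option 1 (L + 59):
  L = 7 + 59 = 66
  E = 262 + 6·66 = 658

658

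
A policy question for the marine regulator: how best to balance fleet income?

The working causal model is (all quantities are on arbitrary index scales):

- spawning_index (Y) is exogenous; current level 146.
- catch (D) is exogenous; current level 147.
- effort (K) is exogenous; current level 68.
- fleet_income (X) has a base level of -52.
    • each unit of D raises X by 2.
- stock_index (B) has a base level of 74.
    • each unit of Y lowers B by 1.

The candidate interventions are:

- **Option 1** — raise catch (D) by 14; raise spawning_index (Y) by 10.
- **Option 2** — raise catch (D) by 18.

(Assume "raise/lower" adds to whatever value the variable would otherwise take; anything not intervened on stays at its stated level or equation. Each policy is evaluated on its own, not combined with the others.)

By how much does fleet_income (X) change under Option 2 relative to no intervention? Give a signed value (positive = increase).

36

Baseline:
  D = 147
  X = -52 + 2·147 = 242
Option 2 (D + 18):
  D = 147 + 18 = 165
  X = -52 + 2·165 = 278
Change in X: 278 − 242 = 36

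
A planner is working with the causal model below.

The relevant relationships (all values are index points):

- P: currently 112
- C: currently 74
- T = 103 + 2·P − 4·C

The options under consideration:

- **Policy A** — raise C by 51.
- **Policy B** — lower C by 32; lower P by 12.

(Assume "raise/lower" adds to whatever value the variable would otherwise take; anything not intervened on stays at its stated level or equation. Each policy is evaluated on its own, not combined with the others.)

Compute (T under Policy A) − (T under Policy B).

-308

Policy A (C + 51):
  P = 112
  C = 74 + 51 = 125
  T = 103 + 2·112 − 4·125 = -173
Policy B (C − 32, P − 12):
  P = 112 − 12 = 100
  C = 74 − 32 = 42
  T = 103 + 2·100 − 4·42 = 135
T: -173 − 135 = -308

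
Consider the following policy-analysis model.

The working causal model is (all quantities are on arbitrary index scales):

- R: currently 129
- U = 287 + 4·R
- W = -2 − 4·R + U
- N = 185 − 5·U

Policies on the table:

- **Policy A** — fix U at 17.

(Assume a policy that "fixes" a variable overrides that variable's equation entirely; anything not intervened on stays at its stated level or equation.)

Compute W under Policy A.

Policy A (U := 17):
  R = 129
  U = 17
  W = -2 − 4·129 + 17 = -501

-501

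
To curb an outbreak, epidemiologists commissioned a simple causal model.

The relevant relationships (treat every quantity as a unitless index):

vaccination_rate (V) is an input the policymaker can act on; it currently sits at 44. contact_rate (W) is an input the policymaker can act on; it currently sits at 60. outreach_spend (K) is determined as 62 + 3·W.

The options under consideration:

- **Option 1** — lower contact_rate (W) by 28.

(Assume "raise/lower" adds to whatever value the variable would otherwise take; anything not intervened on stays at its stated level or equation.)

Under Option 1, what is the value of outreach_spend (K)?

158

Option 1 (W − 28):
  W = 60 − 28 = 32
  K = 62 + 3·32 = 158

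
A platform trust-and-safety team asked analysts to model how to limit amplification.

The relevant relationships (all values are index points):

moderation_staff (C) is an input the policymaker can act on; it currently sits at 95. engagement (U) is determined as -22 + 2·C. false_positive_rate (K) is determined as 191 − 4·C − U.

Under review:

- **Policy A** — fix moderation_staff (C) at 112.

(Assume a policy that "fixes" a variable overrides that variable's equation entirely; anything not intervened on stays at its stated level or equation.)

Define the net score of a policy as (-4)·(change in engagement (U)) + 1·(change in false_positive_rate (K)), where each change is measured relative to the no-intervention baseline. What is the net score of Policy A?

-238

Baseline:
  C = 95
  U = -22 + 2·95 = 168
  K = 191 − 4·95 − 168 = -357
Policy A (C := 112):
  C = 112
  U = -22 + 2·112 = 202
  K = 191 − 4·112 − 202 = -459
ΔU = 202 − 168 = 34; ΔK = -459 − (-357) = -102
Score = (-4)·34 + 1·(-102) = -238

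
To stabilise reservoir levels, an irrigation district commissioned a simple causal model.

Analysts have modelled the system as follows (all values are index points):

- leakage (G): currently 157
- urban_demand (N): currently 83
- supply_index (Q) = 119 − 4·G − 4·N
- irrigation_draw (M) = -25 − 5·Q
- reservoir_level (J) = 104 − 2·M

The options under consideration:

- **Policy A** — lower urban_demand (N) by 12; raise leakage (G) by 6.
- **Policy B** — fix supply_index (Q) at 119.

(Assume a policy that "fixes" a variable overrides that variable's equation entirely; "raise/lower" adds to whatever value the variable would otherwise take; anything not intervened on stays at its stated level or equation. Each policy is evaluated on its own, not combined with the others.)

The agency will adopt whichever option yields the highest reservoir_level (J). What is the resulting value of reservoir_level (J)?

1344

Policy A (N − 12, G + 6):
  G = 157 + 6 = 163
  N = 83 − 12 = 71
  Q = 119 − 4·163 − 4·71 = -817
  M = -25 − 5·(-817) = 4060
  J = 104 − 2·4060 = -8016
Policy B (Q := 119):
  G = 157
  N = 83
  Q = 119
  M = -25 − 5·119 = -620
  J = 104 − 2·(-620) = 1344
Comparing — Policy A: J=-8016, Policy B: J=1344. Highest is 1344 (Policy B).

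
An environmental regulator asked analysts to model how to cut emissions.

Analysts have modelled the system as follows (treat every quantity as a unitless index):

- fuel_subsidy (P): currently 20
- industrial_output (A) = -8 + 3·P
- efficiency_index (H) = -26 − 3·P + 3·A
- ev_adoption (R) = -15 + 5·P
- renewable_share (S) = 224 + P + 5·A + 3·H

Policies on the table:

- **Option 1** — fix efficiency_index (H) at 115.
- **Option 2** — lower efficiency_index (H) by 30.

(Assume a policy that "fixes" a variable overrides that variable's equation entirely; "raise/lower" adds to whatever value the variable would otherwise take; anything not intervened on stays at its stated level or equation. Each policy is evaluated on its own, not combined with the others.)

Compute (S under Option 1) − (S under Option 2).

Option 1 (H := 115):
  P = 20
  A = -8 + 3·20 = 52
  H = 115
  S = 224 + 20 + 5·52 + 3·115 = 849
Option 2 (H − 30):
  P = 20
  A = -8 + 3·20 = 52
  H = -26 − 3·20 + 3·52 (−30 from intervention) = 40
  S = 224 + 20 + 5·52 + 3·40 = 624
S: 849 − 624 = 225

225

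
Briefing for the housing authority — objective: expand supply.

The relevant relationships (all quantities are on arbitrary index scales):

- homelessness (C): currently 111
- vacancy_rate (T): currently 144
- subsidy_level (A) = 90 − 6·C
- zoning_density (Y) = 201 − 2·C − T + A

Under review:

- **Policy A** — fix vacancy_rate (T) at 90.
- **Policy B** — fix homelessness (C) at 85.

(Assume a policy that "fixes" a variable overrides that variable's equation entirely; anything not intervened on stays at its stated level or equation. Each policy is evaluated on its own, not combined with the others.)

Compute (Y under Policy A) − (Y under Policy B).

-154

Policy A (T := 90):
  C = 111
  T = 90
  A = 90 − 6·111 = -576
  Y = 201 − 2·111 − 90 + (-576) = -687
Policy B (C := 85):
  C = 85
  T = 144
  A = 90 − 6·85 = -420
  Y = 201 − 2·85 − 144 + (-420) = -533
Y: -687 − (-533) = -154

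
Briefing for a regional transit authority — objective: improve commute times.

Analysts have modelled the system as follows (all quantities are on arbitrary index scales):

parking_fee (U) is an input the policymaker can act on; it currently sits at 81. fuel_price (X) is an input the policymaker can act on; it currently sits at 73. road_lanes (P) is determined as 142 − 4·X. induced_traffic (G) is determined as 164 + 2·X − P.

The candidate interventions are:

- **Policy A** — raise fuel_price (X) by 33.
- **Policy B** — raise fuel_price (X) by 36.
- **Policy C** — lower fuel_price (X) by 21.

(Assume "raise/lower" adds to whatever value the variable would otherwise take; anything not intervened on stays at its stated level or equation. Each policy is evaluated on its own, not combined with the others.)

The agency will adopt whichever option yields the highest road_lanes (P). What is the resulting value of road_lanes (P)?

Policy A (X + 33):
  X = 73 + 33 = 106
  P = 142 − 4·106 = -282
Policy B (X + 36):
  X = 73 + 36 = 109
  P = 142 − 4·109 = -294
Policy C (X − 21):
  X = 73 − 21 = 52
  P = 142 − 4·52 = -66
Comparing — Policy A: P=-282, Policy B: P=-294, Policy C: P=-66. Highest is -66 (Policy C).

-66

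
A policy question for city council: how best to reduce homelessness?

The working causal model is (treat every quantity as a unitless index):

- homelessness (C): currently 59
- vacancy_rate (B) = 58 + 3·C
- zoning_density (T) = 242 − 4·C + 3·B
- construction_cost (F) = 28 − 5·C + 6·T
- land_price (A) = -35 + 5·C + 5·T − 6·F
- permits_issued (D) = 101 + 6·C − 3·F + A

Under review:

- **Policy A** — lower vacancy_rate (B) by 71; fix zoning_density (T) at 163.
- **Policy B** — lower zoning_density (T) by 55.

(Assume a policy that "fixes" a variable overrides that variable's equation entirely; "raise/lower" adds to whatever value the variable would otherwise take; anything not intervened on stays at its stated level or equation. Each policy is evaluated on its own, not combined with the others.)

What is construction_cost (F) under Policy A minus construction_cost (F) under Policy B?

Policy A (B − 71, T := 163):
  C = 59
  B = 58 + 3·59 (−71 from intervention) = 164
  T = 163
  F = 28 − 5·59 + 6·163 = 711
Policy B (T − 55):
  C = 59
  B = 58 + 3·59 = 235
  T = 242 − 4·59 + 3·235 (−55 from intervention) = 656
  F = 28 − 5·59 + 6·656 = 3669
F: 711 − 3669 = -2958

-2958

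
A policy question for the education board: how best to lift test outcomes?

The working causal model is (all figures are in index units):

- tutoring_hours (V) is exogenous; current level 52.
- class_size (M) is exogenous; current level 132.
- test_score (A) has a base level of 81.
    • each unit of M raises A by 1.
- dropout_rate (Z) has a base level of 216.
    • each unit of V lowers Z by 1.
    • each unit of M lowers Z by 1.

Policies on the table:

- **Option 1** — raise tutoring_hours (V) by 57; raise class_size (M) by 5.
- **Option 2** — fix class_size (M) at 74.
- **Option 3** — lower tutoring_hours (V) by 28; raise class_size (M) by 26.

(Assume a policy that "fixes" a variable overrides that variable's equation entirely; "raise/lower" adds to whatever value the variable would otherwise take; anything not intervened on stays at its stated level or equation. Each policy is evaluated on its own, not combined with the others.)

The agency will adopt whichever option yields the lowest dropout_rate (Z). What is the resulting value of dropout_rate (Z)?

Option 1 (V + 57, M + 5):
  V = 52 + 57 = 109
  M = 132 + 5 = 137
  Z = 216 − 109 − 137 = -30
Option 2 (M := 74):
  V = 52
  M = 74
  Z = 216 − 52 − 74 = 90
Option 3 (V − 28, M + 26):
  V = 52 − 28 = 24
  M = 132 + 26 = 158
  Z = 216 − 24 − 158 = 34
Comparing — Option 1: Z=-30, Option 2: Z=90, Option 3: Z=34. Lowest is -30 (Option 1).

-30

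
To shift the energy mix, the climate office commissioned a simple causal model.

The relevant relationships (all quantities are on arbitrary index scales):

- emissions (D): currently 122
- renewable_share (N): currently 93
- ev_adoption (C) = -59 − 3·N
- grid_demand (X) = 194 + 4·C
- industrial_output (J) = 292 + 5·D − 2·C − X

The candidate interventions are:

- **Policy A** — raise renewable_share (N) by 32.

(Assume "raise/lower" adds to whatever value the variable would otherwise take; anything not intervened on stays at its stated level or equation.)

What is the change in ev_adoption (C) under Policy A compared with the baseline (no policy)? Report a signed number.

Baseline:
  N = 93
  C = -59 − 3·93 = -338
Policy A (N + 32):
  N = 93 + 32 = 125
  C = -59 − 3·125 = -434
Change in C: -434 − (-338) = -96

-96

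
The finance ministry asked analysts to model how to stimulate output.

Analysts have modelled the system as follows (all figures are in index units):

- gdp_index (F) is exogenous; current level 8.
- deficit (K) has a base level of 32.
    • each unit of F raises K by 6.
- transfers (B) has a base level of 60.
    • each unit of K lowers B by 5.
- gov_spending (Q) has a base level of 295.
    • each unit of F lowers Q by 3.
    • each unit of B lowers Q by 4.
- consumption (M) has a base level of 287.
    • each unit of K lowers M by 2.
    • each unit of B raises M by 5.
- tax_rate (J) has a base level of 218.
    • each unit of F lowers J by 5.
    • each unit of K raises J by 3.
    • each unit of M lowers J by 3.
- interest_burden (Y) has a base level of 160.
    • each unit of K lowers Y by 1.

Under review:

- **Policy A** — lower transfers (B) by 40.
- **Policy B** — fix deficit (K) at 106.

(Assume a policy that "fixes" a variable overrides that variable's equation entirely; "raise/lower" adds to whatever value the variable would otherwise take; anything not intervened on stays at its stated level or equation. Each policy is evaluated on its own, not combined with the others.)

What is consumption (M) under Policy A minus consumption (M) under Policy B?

502

Policy A (B − 40):
  F = 8
  K = 32 + 6·8 = 80
  B = 60 − 5·80 (−40 from intervention) = -380
  M = 287 − 2·80 + 5·(-380) = -1773
Policy B (K := 106):
  F = 8
  K = 106
  B = 60 − 5·106 = -470
  M = 287 − 2·106 + 5·(-470) = -2275
M: -1773 − (-2275) = 502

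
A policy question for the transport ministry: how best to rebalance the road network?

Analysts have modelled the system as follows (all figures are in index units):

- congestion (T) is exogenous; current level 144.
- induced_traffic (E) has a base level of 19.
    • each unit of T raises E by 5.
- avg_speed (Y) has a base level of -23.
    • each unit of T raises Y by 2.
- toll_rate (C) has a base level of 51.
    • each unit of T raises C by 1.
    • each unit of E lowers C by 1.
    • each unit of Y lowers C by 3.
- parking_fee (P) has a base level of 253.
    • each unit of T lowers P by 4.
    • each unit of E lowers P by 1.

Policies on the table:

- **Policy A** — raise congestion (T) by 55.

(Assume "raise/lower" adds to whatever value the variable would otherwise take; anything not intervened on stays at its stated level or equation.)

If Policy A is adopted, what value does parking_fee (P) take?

-1557

Policy A (T + 55):
  T = 144 + 55 = 199
  E = 19 + 5·199 = 1014
  P = 253 − 4·199 − 1014 = -1557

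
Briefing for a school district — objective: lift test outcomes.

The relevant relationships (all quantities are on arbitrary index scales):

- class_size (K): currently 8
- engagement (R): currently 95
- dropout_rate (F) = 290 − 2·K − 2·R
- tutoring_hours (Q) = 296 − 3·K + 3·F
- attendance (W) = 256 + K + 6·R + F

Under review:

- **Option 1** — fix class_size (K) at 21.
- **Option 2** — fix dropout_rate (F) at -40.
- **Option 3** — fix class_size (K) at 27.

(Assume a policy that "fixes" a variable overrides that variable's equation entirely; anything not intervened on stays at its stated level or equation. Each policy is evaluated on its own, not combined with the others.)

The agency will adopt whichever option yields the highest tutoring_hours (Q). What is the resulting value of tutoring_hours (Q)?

407

Option 1 (K := 21):
  K = 21
  R = 95
  F = 290 − 2·21 − 2·95 = 58
  Q = 296 − 3·21 + 3·58 = 407
Option 2 (F := -40):
  K = 8
  R = 95
  F = -40
  Q = 296 − 3·8 + 3·(-40) = 152
Option 3 (K := 27):
  K = 27
  R = 95
  F = 290 − 2·27 − 2·95 = 46
  Q = 296 − 3·27 + 3·46 = 353
Comparing — Option 1: Q=407, Option 2: Q=152, Option 3: Q=353. Highest is 407 (Option 1).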